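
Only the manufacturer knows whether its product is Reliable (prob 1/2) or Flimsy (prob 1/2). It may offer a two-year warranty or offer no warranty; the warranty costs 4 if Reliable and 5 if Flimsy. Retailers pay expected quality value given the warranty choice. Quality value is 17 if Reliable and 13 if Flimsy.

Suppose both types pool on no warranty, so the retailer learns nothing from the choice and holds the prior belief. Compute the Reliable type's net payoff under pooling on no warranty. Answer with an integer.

15

Pooled price = 1/2·17 + 1/2·13 = 15.
Reliable pays no cost for no warranty, so net payoff = 15.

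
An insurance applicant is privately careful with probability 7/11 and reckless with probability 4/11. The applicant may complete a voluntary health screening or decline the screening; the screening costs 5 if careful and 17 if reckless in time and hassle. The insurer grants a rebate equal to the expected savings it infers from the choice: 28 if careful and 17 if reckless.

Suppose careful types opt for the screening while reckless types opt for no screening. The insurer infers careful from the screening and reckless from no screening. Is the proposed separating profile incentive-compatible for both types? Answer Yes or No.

Under these beliefs, the screening earns rebate 28 and no screening earns rebate 17.
careful: the screening nets 28 − 5 = 23; no screening nets 17. careful prefers the screening.
reckless: the screening nets 28 − 17 = 11; no screening nets 17. reckless prefers no screening.
Neither type deviates, so the separating profile is an equilibrium.

Yes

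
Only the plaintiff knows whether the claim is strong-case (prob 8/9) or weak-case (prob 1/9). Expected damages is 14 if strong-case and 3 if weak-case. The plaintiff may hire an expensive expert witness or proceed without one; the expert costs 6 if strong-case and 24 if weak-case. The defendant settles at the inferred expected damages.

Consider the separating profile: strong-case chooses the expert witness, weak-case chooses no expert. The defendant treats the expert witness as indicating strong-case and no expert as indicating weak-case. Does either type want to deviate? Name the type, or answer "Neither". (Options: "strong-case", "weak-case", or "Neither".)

Neither

The expert witness pays 14; no expert pays 3.
strong-case: assigned the expert witness, nets 14 − 6 = 8; deviating to no expert nets 3.
weak-case: assigned no expert, nets 3; deviating to the expert witness nets 14 − 24 = -10.
Both types strictly prefer their assigned action; no profitable deviation.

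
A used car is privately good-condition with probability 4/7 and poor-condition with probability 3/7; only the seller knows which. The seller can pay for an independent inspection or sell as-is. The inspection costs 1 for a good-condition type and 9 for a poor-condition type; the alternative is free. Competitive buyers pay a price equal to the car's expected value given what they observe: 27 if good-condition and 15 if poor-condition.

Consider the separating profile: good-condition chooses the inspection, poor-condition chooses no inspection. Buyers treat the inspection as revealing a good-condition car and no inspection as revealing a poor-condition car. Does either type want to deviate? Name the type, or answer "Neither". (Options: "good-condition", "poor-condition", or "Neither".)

poor-condition

The inspection pays 27; no inspection pays 15.
good-condition: assigned the inspection, nets 27 − 1 = 26; deviating to no inspection nets 15.
poor-condition: assigned no inspection, nets 15; deviating to the inspection nets 27 − 9 = 18.
The poor-condition type gains 3 by deviating.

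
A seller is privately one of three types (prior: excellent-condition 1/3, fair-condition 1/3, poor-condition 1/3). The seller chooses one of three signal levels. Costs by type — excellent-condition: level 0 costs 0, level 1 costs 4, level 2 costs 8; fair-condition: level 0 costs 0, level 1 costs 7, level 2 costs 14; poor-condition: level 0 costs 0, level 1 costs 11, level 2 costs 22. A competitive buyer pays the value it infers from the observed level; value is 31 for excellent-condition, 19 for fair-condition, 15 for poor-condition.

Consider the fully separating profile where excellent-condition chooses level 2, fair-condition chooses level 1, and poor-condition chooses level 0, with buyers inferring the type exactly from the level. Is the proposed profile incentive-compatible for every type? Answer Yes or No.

No

Separating prices: level 2 → 31, level 1 → 19, level 0 → 15.
excellent-condition (assigned level 2): level 0: 15 − 0 = 15; level 1: 19 − 4 = 15; level 2: 31 − 8 = 23. excellent-condition stays.
fair-condition (assigned level 1): level 0: 15 − 0 = 15; level 1: 19 − 7 = 12; level 2: 31 − 14 = 17. fair-condition prefers level 2.
poor-condition (assigned level 0): level 0: 15 − 0 = 15; level 1: 19 − 11 = 8; level 2: 31 − 22 = 9. poor-condition stays.
At least one type deviates; the separating profile fails.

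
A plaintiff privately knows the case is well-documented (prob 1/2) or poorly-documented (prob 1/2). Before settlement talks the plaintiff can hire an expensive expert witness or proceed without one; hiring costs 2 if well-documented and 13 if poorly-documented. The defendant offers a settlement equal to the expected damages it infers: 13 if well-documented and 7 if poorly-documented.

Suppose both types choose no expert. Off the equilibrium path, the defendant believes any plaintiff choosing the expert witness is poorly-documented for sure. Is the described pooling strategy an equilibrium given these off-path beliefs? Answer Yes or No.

On path, the defendant holds the prior and pays 1/2·13 + 1/2·7 = 10. Off path (the expert witness), believing poorly-documented, it pays 7.
well-documented: no expert nets 10; the expert witness nets 7 − 2 = 5. well-documented stays.
poorly-documented: no expert nets 10; the expert witness nets 7 − 13 = -6. poorly-documented stays.
No type deviates, so pooling is sustained.

Yes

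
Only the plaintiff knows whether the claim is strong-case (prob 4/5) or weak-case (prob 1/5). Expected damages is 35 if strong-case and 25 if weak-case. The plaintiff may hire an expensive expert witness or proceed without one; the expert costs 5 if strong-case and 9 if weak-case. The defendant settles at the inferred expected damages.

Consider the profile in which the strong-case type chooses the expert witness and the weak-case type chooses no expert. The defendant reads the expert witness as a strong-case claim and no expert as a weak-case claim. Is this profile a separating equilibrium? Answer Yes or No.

No

Under these beliefs, the expert witness earns settlement 35 and no expert earns settlement 25.
strong-case: the expert witness nets 35 − 5 = 30; no expert nets 25. strong-case prefers the expert witness.
weak-case: the expert witness nets 35 − 9 = 26; no expert nets 25. weak-case would deviate to the expert witness.
weak-case has a profitable deviation, so the profile is not an equilibrium.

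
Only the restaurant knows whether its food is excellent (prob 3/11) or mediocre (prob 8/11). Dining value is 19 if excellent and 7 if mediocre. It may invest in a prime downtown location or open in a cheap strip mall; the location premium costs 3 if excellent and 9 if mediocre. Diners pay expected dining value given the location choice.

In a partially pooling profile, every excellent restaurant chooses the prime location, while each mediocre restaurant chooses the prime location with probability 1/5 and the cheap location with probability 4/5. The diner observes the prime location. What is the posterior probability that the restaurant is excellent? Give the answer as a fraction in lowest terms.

15/23

P(the prime location) = (3/11)·1 + (8/11)·(1/5) = 23/55.
By Bayes' rule, P(excellent | the prime location) = (3/11) / (23/55) = 15/23.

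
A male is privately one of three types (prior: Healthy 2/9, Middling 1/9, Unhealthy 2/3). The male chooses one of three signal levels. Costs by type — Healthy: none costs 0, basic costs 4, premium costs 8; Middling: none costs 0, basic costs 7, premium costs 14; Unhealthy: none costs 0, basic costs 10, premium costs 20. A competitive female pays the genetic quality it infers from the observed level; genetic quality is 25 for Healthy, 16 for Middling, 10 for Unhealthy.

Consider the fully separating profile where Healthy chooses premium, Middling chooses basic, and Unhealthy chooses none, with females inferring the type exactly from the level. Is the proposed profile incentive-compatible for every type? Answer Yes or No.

Separating mating payoffs: premium → 25, basic → 16, none → 10.
Healthy (assigned premium): none: 10 − 0 = 10; basic: 16 − 4 = 12; premium: 25 − 8 = 17. Healthy stays.
Middling (assigned basic): none: 10 − 0 = 10; basic: 16 − 7 = 9; premium: 25 − 14 = 11. Middling prefers premium.
Unhealthy (assigned none): none: 10 − 0 = 10; basic: 16 − 10 = 6; premium: 25 − 20 = 5. Unhealthy stays.
At least one type deviates; the separating profile fails.

No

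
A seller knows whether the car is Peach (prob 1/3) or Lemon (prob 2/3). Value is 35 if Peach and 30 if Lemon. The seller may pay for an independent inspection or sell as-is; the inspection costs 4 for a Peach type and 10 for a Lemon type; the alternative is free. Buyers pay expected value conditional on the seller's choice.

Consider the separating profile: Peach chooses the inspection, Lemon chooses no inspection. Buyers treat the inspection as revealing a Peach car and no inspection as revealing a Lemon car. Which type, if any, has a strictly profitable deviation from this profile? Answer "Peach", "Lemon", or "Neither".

The inspection pays 35; no inspection pays 30.
Peach: assigned the inspection, nets 35 − 4 = 31; deviating to no inspection nets 30.
Lemon: assigned no inspection, nets 30; deviating to the inspection nets 35 − 10 = 25.
Both types strictly prefer their assigned action; no profitable deviation.

Neither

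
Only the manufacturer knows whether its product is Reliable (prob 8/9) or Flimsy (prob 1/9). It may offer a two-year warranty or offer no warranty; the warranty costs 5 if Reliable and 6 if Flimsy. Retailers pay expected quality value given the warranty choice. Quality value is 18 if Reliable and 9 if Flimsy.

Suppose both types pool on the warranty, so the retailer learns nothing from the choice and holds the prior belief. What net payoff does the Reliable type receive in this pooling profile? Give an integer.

12

Pooled price = 8/9·18 + 1/9·9 = 17.
Reliable pays cost 5 for the warranty, so net payoff = 17 − 5 = 12.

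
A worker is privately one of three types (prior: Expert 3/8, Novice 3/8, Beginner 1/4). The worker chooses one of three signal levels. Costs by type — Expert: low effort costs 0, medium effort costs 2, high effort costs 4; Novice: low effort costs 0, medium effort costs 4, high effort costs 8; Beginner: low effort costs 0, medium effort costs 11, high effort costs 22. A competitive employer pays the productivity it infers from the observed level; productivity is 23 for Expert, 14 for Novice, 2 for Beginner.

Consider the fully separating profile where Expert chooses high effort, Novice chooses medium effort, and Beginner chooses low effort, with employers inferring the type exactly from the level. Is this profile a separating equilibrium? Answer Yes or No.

Separating wages: high effort → 23, medium effort → 14, low effort → 2.
Expert (assigned high effort): low effort: 2 − 0 = 2; medium effort: 14 − 2 = 12; high effort: 23 − 4 = 19. Expert stays.
Novice (assigned medium effort): low effort: 2 − 0 = 2; medium effort: 14 − 4 = 10; high effort: 23 − 8 = 15. Novice prefers high effort.
Beginner (assigned low effort): low effort: 2 − 0 = 2; medium effort: 14 − 11 = 3; high effort: 23 − 22 = 1. Beginner prefers medium effort.
At least one type deviates; the separating profile fails.

No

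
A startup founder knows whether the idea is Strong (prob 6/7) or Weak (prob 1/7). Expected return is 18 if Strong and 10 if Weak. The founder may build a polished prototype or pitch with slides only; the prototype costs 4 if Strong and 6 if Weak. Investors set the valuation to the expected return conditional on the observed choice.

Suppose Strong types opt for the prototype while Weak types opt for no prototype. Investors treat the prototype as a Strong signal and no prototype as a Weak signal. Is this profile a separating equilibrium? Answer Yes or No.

Under these beliefs, the prototype earns valuation 18 and no prototype earns valuation 10.
Strong: the prototype nets 18 − 4 = 14; no prototype nets 10. Strong prefers the prototype.
Weak: the prototype nets 18 − 6 = 12; no prototype nets 10. Weak would deviate to the prototype.
Weak has a profitable deviation, so the profile is not an equilibrium.

No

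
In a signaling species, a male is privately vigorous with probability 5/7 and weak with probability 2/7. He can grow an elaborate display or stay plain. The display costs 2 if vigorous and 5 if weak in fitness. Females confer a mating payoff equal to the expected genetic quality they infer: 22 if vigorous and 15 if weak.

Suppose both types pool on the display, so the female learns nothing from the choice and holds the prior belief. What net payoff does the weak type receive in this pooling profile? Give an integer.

15

Pooled mating payoff = 5/7·22 + 2/7·15 = 20.
weak pays cost 5 for the display, so net payoff = 20 − 5 = 15.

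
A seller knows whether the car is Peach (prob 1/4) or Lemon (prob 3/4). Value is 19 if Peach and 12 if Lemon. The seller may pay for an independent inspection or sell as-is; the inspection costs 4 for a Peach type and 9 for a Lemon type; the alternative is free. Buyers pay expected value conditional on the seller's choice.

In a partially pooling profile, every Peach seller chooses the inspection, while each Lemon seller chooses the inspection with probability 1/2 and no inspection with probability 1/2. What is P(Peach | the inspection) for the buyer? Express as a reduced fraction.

P(the inspection) = (1/4)·1 + (3/4)·(1/2) = 5/8.
By Bayes' rule, P(Peach | the inspection) = (1/4) / (5/8) = 2/5.

2/5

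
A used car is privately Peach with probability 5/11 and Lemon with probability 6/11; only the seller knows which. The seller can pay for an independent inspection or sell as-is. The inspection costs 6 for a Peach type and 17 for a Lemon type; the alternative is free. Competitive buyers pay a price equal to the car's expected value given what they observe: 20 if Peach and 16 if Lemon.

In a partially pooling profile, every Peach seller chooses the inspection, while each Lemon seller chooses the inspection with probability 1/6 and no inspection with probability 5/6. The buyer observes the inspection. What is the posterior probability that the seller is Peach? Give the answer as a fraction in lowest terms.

5/6

P(the inspection) = (5/11)·1 + (6/11)·(1/6) = 6/11.
By Bayes' rule, P(Peach | the inspection) = (5/11) / (6/11) = 5/6.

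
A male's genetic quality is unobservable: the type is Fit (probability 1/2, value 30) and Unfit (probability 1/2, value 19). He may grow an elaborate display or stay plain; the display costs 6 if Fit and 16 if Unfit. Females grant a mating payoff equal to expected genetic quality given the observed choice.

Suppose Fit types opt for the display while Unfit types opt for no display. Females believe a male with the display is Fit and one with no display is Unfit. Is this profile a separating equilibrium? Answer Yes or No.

Yes

Under these beliefs, the display earns mating payoff 30 and no display earns mating payoff 19.
Fit: the display nets 30 − 6 = 24; no display nets 19. Fit prefers the display.
Unfit: the display nets 30 − 16 = 14; no display nets 19. Unfit prefers no display.
Neither type deviates, so the separating profile is an equilibrium.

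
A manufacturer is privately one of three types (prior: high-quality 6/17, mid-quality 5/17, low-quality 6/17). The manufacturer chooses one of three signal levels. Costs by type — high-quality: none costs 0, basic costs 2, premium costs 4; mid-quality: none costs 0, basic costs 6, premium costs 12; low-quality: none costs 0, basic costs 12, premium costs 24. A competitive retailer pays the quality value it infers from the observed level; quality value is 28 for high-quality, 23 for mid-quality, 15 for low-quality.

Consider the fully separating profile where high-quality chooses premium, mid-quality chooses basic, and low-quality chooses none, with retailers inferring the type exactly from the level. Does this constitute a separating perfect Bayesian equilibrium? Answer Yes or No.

Yes

Separating prices: premium → 28, basic → 23, none → 15.
high-quality (assigned premium): none: 15 − 0 = 15; basic: 23 − 2 = 21; premium: 28 − 4 = 24. high-quality stays.
mid-quality (assigned basic): none: 15 − 0 = 15; basic: 23 − 6 = 17; premium: 28 − 12 = 16. mid-quality stays.
low-quality (assigned none): none: 15 − 0 = 15; basic: 23 − 12 = 11; premium: 28 − 24 = 4. low-quality stays.
Every type prefers its assigned level; separation holds.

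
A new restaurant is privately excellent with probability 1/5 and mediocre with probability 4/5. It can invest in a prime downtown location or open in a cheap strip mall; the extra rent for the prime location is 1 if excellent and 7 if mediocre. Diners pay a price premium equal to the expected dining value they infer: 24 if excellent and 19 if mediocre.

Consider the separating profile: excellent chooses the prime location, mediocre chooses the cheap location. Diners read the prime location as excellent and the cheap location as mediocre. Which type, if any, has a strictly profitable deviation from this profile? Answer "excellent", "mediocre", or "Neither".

The prime location pays 24; the cheap location pays 19.
excellent: assigned the prime location, nets 24 − 1 = 23; deviating to the cheap location nets 19.
mediocre: assigned the cheap location, nets 19; deviating to the prime location nets 24 − 7 = 17.
Both types strictly prefer their assigned action; no profitable deviation.

Neither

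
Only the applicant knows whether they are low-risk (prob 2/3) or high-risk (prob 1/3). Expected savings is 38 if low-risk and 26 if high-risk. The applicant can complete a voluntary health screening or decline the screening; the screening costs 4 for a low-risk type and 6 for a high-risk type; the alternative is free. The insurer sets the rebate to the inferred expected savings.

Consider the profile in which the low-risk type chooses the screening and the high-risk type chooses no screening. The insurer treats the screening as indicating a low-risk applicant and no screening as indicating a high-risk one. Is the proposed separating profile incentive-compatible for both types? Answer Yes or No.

Under these beliefs, the screening earns rebate 38 and no screening earns rebate 26.
low-risk: the screening nets 38 − 4 = 34; no screening nets 26. low-risk prefers the screening.
high-risk: the screening nets 38 − 6 = 32; no screening nets 26. high-risk would deviate to the screening.
high-risk has a profitable deviation, so the profile is not an equilibrium.

No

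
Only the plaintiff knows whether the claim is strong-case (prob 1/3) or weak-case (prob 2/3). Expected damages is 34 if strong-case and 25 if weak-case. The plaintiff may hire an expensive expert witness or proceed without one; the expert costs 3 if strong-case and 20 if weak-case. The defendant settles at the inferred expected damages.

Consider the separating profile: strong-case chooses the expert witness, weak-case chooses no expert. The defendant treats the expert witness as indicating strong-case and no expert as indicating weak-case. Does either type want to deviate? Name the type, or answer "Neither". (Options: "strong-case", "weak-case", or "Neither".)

Neither

The expert witness pays 34; no expert pays 25.
strong-case: assigned the expert witness, nets 34 − 3 = 31; deviating to no expert nets 25.
weak-case: assigned no expert, nets 25; deviating to the expert witness nets 34 − 20 = 14.
Both types strictly prefer their assigned action; no profitable deviation.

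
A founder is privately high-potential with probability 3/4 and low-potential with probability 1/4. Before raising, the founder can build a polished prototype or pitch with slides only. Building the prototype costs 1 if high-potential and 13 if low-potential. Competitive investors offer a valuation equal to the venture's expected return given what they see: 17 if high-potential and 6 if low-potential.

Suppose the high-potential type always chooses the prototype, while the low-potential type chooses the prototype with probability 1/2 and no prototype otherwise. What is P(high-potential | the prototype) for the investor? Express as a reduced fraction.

6/7

P(the prototype) = (3/4)·1 + (1/4)·(1/2) = 7/8.
By Bayes' rule, P(high-potential | the prototype) = (3/4) / (7/8) = 6/7.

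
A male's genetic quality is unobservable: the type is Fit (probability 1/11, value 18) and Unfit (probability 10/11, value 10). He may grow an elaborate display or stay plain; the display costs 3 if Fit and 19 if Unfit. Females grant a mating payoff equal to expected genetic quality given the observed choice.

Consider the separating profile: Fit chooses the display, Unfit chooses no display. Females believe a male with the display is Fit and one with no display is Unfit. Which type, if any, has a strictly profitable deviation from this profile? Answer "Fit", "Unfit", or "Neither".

Neither

The display pays 18; no display pays 10.
Fit: assigned the display, nets 18 − 3 = 15; deviating to no display nets 10.
Unfit: assigned no display, nets 10; deviating to the display nets 18 − 19 = -1.
Both types strictly prefer their assigned action; no profitable deviation.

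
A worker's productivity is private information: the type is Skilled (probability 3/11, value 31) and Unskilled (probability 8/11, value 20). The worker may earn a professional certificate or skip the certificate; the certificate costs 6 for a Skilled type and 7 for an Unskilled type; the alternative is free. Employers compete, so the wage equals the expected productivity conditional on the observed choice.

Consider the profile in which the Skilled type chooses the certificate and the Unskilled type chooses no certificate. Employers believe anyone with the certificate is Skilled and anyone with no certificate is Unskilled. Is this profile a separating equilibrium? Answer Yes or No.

No

Under these beliefs, the certificate earns wage 31 and no certificate earns wage 20.
Skilled: the certificate nets 31 − 6 = 25; no certificate nets 20. Skilled prefers the certificate.
Unskilled: the certificate nets 31 − 7 = 24; no certificate nets 20. Unskilled would deviate to the certificate.
Unskilled has a profitable deviation, so the profile is not an equilibrium.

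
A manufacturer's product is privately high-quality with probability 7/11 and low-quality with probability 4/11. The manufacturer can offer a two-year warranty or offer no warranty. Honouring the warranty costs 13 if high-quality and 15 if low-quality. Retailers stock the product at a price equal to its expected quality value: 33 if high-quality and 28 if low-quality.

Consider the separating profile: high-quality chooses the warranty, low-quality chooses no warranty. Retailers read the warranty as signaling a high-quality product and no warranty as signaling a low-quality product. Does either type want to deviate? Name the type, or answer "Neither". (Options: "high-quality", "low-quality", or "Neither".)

high-quality

The warranty pays 33; no warranty pays 28.
high-quality: assigned the warranty, nets 33 − 13 = 20; deviating to no warranty nets 28.
low-quality: assigned no warranty, nets 28; deviating to the warranty nets 33 − 15 = 18.
The high-quality type gains 8 by deviating.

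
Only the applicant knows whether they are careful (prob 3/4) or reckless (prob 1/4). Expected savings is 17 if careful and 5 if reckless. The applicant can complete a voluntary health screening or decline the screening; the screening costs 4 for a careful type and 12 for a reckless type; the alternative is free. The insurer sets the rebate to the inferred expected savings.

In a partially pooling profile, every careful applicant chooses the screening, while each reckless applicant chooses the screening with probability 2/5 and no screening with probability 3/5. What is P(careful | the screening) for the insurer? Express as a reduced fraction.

15/17

P(the screening) = (3/4)·1 + (1/4)·(2/5) = 17/20.
By Bayes' rule, P(careful | the screening) = (3/4) / (17/20) = 15/17.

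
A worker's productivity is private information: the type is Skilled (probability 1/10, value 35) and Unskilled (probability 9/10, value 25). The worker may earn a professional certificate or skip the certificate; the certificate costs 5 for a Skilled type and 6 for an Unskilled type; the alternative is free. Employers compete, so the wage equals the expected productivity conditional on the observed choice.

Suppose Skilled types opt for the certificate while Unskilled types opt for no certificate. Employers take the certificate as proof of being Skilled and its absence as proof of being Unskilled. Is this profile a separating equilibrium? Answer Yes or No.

No

Under these beliefs, the certificate earns wage 35 and no certificate earns wage 25.
Skilled: the certificate nets 35 − 5 = 30; no certificate nets 25. Skilled prefers the certificate.
Unskilled: the certificate nets 35 − 6 = 29; no certificate nets 25. Unskilled would deviate to the certificate.
Unskilled has a profitable deviation, so the profile is not an equilibrium.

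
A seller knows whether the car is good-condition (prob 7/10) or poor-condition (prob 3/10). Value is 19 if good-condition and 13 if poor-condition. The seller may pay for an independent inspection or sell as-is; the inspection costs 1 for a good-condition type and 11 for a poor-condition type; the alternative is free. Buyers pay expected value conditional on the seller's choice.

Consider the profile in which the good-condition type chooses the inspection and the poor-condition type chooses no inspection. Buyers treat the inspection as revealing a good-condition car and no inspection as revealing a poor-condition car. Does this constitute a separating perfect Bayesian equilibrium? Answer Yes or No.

Under these beliefs, the inspection earns price 19 and no inspection earns price 13.
good-condition: the inspection nets 19 − 1 = 18; no inspection nets 13. good-condition prefers the inspection.
poor-condition: the inspection nets 19 − 11 = 8; no inspection nets 13. poor-condition prefers no inspection.
Neither type deviates, so the separating profile is an equilibrium.

Yes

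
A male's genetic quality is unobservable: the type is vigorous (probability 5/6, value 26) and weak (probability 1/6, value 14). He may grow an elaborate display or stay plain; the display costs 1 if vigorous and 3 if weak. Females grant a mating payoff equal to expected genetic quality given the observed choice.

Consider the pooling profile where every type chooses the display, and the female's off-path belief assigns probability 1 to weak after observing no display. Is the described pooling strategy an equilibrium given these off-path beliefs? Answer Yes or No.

On path, the female holds the prior and pays 5/6·26 + 1/6·14 = 24. Off path (no display), believing weak, it pays 14.
vigorous: the display nets 24 − 1 = 23; no display nets 14. vigorous stays.
weak: the display nets 24 − 3 = 21; no display nets 14. weak stays.
No type deviates, so pooling is sustained.

Yes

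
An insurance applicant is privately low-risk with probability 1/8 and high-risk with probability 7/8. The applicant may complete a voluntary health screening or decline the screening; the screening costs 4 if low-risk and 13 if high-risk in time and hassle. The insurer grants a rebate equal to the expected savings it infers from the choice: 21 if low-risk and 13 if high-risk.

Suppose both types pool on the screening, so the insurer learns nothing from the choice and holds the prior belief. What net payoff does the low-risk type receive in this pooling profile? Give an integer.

10

Pooled rebate = 1/8·21 + 7/8·13 = 14.
low-risk pays cost 4 for the screening, so net payoff = 14 − 4 = 10.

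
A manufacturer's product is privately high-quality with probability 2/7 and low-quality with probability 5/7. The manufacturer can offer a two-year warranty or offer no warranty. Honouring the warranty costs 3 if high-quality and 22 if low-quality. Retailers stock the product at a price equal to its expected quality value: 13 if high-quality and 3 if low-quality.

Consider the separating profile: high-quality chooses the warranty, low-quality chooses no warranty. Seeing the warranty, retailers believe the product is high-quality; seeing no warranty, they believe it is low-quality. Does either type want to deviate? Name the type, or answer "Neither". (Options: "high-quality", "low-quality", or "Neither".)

Neither

The warranty pays 13; no warranty pays 3.
high-quality: assigned the warranty, nets 13 − 3 = 10; deviating to no warranty nets 3.
low-quality: assigned no warranty, nets 3; deviating to the warranty nets 13 − 22 = -9.
Both types strictly prefer their assigned action; no profitable deviation.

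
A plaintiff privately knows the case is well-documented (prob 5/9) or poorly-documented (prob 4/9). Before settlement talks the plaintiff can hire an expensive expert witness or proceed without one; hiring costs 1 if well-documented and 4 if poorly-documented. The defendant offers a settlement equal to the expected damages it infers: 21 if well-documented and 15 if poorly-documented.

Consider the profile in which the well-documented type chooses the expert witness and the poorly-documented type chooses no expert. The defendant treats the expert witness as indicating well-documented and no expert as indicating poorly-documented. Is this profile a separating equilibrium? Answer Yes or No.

Under these beliefs, the expert witness earns settlement 21 and no expert earns settlement 15.
well-documented: the expert witness nets 21 − 1 = 20; no expert nets 15. well-documented prefers the expert witness.
poorly-documented: the expert witness nets 21 − 4 = 17; no expert nets 15. poorly-documented would deviate to the expert witness.
poorly-documented has a profitable deviation, so the profile is not an equilibrium.

No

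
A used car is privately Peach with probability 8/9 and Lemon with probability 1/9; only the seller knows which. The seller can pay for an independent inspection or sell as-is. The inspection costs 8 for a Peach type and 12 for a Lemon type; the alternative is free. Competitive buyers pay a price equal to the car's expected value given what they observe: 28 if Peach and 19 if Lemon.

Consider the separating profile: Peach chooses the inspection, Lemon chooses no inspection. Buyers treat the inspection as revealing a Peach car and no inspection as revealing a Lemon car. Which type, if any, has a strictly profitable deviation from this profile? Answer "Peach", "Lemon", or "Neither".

Neither

The inspection pays 28; no inspection pays 19.
Peach: assigned the inspection, nets 28 − 8 = 20; deviating to no inspection nets 19.
Lemon: assigned no inspection, nets 19; deviating to the inspection nets 28 − 12 = 16.
Both types strictly prefer their assigned action; no profitable deviation.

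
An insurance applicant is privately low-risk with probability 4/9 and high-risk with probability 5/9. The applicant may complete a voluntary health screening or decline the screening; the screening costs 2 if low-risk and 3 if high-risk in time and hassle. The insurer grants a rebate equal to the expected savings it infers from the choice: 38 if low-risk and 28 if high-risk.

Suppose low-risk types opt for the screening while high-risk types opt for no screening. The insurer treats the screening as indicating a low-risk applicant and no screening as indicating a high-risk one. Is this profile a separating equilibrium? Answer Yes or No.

No

Under these beliefs, the screening earns rebate 38 and no screening earns rebate 28.
low-risk: the screening nets 38 − 2 = 36; no screening nets 28. low-risk prefers the screening.
high-risk: the screening nets 38 − 3 = 35; no screening nets 28. high-risk would deviate to the screening.
high-risk has a profitable deviation, so the profile is not an equilibrium.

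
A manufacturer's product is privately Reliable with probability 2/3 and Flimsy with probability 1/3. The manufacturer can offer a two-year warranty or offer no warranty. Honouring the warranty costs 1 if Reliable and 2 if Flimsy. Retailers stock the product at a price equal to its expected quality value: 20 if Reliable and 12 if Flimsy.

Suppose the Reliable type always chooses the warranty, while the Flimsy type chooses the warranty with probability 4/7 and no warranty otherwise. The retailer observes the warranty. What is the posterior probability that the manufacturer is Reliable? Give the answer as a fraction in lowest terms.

7/9

P(the warranty) = (2/3)·1 + (1/3)·(4/7) = 6/7.
By Bayes' rule, P(Reliable | the warranty) = (2/3) / (6/7) = 7/9.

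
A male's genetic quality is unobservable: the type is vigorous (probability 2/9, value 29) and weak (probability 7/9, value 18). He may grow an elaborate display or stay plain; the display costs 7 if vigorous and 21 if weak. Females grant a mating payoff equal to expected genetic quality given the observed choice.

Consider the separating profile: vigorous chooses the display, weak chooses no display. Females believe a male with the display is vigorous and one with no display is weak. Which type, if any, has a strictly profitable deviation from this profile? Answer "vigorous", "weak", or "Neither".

The display pays 29; no display pays 18.
vigorous: assigned the display, nets 29 − 7 = 22; deviating to no display nets 18.
weak: assigned no display, nets 18; deviating to the display nets 29 − 21 = 8.
Both types strictly prefer their assigned action; no profitable deviation.

Neither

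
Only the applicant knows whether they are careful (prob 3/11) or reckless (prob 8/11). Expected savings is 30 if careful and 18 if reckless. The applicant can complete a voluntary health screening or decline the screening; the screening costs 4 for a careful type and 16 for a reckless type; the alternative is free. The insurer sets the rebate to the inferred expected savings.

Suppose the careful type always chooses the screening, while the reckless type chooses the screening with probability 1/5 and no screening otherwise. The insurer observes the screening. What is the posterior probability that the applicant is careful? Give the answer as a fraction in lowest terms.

15/23

P(the screening) = (3/11)·1 + (8/11)·(1/5) = 23/55.
By Bayes' rule, P(careful | the screening) = (3/11) / (23/55) = 15/23.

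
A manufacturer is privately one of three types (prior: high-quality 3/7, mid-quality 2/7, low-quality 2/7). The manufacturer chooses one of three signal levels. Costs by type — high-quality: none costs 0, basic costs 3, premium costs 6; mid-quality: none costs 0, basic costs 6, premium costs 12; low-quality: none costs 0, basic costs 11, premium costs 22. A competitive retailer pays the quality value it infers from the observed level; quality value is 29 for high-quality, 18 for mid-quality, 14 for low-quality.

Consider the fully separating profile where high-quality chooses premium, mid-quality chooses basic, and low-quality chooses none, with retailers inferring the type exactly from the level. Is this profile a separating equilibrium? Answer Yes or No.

Separating prices: premium → 29, basic → 18, none → 14.
high-quality (assigned premium): none: 14 − 0 = 14; basic: 18 − 3 = 15; premium: 29 − 6 = 23. high-quality stays.
mid-quality (assigned basic): none: 14 − 0 = 14; basic: 18 − 6 = 12; premium: 29 − 12 = 17. mid-quality prefers premium.
low-quality (assigned none): none: 14 − 0 = 14; basic: 18 − 11 = 7; premium: 29 − 22 = 7. low-quality stays.
At least one type deviates; the separating profile fails.

No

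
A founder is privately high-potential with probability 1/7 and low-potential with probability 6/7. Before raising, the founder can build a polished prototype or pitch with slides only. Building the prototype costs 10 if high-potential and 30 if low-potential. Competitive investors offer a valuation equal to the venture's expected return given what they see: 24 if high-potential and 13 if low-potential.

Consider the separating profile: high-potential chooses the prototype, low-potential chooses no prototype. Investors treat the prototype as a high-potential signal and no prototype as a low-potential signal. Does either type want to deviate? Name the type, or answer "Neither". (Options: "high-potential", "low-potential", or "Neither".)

The prototype pays 24; no prototype pays 13.
high-potential: assigned the prototype, nets 24 − 10 = 14; deviating to no prototype nets 13.
low-potential: assigned no prototype, nets 13; deviating to the prototype nets 24 − 30 = -6.
Both types strictly prefer their assigned action; no profitable deviation.

Neither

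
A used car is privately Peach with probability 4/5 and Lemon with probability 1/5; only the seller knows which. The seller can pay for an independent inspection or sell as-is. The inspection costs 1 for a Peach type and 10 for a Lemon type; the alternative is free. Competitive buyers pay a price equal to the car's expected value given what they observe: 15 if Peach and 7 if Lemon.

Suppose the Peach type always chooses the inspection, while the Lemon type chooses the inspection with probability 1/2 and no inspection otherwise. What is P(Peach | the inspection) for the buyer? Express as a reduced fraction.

P(the inspection) = (4/5)·1 + (1/5)·(1/2) = 9/10.
By Bayes' rule, P(Peach | the inspection) = (4/5) / (9/10) = 8/9.

8/9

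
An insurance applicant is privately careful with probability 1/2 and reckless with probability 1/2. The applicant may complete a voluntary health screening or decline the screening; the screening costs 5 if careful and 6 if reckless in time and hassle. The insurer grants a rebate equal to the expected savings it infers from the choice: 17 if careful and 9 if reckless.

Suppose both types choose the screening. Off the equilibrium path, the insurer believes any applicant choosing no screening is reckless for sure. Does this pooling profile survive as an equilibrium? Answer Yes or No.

No

On path, the insurer holds the prior and pays 1/2·17 + 1/2·9 = 13. Off path (no screening), believing reckless, it pays 9.
careful: the screening nets 13 − 5 = 8; no screening nets 9. careful would deviate.
reckless: the screening nets 13 − 6 = 7; no screening nets 9. reckless would deviate.
A type deviates, so pooling fails.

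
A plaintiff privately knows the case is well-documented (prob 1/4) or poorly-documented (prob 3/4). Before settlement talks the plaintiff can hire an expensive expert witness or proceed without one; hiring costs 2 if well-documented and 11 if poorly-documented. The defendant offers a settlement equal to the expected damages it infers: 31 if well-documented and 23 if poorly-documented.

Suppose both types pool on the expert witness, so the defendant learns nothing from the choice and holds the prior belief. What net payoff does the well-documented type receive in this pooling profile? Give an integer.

23

Pooled settlement = 1/4·31 + 3/4·23 = 25.
well-documented pays cost 2 for the expert witness, so net payoff = 25 − 2 = 23.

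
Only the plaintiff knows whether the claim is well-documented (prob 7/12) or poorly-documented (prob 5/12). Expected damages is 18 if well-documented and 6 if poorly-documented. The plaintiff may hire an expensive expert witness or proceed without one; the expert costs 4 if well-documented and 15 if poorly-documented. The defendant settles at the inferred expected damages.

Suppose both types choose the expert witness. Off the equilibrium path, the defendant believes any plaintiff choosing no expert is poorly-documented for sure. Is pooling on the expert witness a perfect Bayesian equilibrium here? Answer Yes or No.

No

On path, the defendant holds the prior and pays 7/12·18 + 5/12·6 = 13. Off path (no expert), believing poorly-documented, it pays 6.
well-documented: the expert witness nets 13 − 4 = 9; no expert nets 6. well-documented stays.
poorly-documented: the expert witness nets 13 − 15 = -2; no expert nets 6. poorly-documented would deviate.
A type deviates, so pooling fails.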